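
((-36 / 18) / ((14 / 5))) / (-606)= 5 / 4242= 0.00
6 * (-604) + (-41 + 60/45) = -3663.67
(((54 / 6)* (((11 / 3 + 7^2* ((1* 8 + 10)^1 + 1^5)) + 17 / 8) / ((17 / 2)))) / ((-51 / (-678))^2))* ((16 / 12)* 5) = 1168676.68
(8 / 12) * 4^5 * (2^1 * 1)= 4096 / 3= 1365.33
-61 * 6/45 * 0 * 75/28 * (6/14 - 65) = 0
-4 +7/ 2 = -1/ 2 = -0.50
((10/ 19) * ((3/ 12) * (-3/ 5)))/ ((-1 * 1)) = 3/ 38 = 0.08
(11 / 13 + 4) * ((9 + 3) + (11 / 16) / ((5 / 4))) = 15813 / 260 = 60.82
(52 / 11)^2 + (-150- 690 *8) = -683366 / 121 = -5647.65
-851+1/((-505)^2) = -217026274/255025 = -851.00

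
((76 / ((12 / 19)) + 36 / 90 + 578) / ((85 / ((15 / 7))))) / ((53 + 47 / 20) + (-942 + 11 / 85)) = -41924 / 2109919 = -0.02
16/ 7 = 2.29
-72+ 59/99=-71.40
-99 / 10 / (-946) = 9 / 860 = 0.01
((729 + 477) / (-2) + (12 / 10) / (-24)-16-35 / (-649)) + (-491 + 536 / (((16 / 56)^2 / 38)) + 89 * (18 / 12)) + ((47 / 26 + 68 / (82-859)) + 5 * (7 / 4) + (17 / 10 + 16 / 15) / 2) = 6517352633255 / 26222196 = 248543.36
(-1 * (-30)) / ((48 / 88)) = 55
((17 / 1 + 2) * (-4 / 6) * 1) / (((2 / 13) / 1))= -247 / 3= -82.33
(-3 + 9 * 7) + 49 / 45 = 61.09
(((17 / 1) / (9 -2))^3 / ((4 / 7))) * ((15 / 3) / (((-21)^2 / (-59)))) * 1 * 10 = -7246675 / 43218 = -167.68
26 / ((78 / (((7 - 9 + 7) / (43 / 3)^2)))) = 15 / 1849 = 0.01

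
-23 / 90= -0.26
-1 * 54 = -54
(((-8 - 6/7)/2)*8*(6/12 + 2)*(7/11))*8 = -4960/11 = -450.91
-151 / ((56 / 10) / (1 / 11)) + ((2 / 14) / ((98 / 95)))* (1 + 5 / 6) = -49745 / 22638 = -2.20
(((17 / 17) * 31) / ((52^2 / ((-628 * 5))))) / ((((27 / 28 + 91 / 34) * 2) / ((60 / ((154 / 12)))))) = -74465100 / 3221647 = -23.11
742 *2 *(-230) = -341320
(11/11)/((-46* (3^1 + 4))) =-1/322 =-0.00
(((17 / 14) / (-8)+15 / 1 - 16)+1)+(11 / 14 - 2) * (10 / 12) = -391 / 336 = -1.16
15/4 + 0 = 15/4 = 3.75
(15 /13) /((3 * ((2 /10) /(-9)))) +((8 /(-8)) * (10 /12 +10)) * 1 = -2195 /78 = -28.14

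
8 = 8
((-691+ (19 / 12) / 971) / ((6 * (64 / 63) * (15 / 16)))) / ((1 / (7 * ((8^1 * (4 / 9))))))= -394524137 / 131085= -3009.68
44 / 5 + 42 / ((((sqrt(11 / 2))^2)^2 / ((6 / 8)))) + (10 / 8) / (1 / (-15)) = -21559 / 2420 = -8.91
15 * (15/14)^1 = 225/14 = 16.07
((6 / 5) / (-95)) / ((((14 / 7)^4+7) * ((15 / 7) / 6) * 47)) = -0.00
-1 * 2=-2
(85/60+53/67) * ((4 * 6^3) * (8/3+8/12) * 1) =6358.21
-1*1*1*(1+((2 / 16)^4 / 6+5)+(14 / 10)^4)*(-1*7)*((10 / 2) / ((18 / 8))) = 1058173207 / 6912000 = 153.09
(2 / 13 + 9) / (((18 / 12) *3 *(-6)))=-119 / 351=-0.34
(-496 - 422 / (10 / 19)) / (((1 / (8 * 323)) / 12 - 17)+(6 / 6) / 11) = 2213320032 / 28837385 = 76.75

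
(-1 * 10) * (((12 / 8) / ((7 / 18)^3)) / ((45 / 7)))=-1944 / 49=-39.67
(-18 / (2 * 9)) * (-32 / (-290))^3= -4096 / 3048625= -0.00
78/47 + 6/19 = 1764/893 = 1.98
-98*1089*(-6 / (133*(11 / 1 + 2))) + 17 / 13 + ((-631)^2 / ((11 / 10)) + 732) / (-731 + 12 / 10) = -1242512509 / 9914333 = -125.32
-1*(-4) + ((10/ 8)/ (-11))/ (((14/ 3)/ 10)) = 3.76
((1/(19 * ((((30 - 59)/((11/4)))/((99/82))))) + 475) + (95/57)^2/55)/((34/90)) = 42497650145/33796136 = 1257.47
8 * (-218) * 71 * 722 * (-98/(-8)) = -1095161368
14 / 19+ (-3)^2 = 185 / 19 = 9.74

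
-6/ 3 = -2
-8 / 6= -4 / 3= -1.33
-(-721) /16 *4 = 721 /4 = 180.25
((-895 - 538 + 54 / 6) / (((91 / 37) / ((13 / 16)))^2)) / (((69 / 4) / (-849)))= 34481003 / 4508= 7648.85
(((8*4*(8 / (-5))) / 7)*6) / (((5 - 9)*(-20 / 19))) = -1824 / 175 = -10.42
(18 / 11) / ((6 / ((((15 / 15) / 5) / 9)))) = 1 / 165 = 0.01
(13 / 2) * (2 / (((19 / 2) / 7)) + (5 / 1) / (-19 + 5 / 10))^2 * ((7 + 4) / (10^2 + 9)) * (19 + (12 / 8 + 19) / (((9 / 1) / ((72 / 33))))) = 1226617938 / 53868781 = 22.77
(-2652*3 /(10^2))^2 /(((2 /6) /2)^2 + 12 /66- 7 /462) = 142420356 /4375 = 32553.22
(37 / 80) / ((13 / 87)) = 3219 / 1040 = 3.10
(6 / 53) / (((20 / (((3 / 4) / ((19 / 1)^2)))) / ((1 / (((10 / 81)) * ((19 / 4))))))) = 729 / 36352700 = 0.00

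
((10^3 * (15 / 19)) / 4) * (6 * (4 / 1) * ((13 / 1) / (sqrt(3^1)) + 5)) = 450000 / 19 + 390000 * sqrt(3) / 19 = 59236.83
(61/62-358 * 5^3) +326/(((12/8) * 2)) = -8303105/186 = -44640.35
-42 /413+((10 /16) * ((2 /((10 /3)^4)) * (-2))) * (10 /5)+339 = 39985221 /118000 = 338.86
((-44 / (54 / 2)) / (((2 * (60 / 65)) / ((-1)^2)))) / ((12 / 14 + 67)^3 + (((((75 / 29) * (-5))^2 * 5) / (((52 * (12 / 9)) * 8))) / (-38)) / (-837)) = -40429164840064 / 14310686109862546875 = -0.00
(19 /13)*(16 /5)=304 /65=4.68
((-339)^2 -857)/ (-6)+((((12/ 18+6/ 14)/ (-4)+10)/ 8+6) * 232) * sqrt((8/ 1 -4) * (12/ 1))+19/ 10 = -570263/ 30+140621 * sqrt(3)/ 21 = -7410.54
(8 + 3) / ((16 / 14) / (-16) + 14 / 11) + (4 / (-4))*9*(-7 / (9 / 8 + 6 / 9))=352562 / 7955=44.32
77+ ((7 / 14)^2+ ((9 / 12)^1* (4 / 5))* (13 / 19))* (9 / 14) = 411899 / 5320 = 77.42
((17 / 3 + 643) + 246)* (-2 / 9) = -5368 / 27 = -198.81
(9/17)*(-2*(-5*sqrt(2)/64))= 45*sqrt(2)/544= 0.12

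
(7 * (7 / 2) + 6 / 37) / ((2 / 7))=12775 / 148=86.32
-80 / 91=-0.88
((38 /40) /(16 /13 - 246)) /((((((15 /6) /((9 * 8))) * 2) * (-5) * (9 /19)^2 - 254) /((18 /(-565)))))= -1605006 /3298015759775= -0.00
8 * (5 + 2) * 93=5208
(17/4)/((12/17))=289/48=6.02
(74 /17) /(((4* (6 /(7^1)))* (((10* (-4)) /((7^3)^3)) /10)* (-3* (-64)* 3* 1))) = -10451584213 /470016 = -22236.66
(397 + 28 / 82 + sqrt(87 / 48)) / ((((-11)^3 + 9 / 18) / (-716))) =358 * sqrt(29) / 2661 + 23328712 / 109101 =214.55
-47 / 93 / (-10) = 47 / 930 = 0.05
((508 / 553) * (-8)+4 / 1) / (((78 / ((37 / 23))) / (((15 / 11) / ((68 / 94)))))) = -4025785 / 30919889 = -0.13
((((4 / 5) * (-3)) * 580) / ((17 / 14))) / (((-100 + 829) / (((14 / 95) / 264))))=-11368 / 12950685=-0.00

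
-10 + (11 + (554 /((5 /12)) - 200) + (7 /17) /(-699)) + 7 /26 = 1746954569 /1544790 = 1130.87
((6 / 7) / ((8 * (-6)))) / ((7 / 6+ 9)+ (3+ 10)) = -3 / 3892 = -0.00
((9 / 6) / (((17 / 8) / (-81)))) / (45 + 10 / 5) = -972 / 799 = -1.22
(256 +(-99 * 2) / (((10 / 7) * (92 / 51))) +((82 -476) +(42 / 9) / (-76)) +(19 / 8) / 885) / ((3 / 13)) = -576216485 / 618792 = -931.20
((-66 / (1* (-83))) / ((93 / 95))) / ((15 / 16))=6688 / 7719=0.87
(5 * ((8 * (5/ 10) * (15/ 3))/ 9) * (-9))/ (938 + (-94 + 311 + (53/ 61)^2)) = -93025/ 1075141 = -0.09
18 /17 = 1.06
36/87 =12/29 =0.41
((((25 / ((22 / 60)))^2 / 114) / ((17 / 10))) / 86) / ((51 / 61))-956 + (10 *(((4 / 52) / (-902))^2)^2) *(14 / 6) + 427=-3539911587249317833653973 / 6695927115207431419032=-528.67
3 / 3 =1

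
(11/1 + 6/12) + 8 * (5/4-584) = -9301/2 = -4650.50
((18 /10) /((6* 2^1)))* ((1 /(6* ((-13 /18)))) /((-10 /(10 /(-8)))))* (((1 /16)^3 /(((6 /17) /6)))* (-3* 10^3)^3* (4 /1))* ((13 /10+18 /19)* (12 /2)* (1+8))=3720804609375 /15808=235374785.51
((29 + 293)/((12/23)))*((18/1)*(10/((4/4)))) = 111090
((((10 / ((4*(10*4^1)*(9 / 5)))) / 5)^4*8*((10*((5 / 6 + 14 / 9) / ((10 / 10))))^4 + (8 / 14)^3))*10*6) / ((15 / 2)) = 732905884279 / 15119385910272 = 0.05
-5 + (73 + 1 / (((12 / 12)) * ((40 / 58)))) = 1389 / 20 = 69.45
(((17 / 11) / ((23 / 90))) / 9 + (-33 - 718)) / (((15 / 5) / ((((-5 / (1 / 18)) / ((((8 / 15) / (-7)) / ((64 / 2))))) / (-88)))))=298986975 / 2783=107433.34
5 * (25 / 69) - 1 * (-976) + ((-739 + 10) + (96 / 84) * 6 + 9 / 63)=17651 / 69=255.81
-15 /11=-1.36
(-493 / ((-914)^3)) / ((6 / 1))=493 / 4581311664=0.00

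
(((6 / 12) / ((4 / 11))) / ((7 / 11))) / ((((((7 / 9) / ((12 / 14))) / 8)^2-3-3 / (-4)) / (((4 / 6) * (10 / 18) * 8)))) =-8363520 / 2922521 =-2.86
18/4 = 9/2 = 4.50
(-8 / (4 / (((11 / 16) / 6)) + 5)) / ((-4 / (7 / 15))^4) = -26411 / 711180000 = -0.00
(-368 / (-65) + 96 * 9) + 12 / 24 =113121 / 130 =870.16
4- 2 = 2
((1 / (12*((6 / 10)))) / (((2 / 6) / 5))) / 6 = 25 / 72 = 0.35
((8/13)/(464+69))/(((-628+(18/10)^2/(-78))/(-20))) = 8000/217584991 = 0.00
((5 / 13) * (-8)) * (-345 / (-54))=-2300 / 117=-19.66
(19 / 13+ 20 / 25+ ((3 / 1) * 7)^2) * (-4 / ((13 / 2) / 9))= -2454.99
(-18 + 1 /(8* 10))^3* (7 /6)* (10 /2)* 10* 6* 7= -146008608431 /10240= -14258653.17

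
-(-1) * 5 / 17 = 5 / 17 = 0.29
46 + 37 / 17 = 819 / 17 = 48.18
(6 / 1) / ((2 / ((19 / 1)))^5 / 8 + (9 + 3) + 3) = 0.40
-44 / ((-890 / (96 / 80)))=132 / 2225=0.06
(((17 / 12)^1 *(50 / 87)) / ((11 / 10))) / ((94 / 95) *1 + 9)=201875 / 2724579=0.07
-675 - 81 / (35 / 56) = -4023 / 5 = -804.60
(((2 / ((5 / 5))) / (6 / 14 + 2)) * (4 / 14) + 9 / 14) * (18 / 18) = 209 / 238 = 0.88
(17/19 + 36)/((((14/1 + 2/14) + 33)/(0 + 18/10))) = 14721/10450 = 1.41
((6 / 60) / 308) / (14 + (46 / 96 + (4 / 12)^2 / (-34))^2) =749088 / 32823206185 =0.00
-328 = -328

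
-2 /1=-2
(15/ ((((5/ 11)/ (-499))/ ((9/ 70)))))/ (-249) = 49401/ 5810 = 8.50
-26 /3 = -8.67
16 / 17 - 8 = -120 / 17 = -7.06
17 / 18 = 0.94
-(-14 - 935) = 949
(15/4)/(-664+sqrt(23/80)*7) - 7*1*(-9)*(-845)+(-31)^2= -614577695574/11756851 - 35*sqrt(115)/11756851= -52274.01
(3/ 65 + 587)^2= 1456032964/ 4225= 344623.19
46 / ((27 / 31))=1426 / 27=52.81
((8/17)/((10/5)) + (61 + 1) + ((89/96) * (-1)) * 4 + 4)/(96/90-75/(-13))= 1658215/181288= 9.15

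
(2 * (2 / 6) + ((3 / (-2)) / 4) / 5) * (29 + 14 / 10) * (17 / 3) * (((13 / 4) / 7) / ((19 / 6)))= 15691 / 1050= 14.94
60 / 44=15 / 11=1.36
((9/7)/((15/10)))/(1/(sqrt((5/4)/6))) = sqrt(30)/14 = 0.39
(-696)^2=484416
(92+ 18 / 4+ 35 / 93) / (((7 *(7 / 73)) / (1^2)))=1315387 / 9114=144.33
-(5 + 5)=-10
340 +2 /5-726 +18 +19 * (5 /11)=-358.96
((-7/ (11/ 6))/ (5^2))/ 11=-42/ 3025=-0.01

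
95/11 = 8.64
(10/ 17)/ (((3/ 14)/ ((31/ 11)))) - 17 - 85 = -52882/ 561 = -94.26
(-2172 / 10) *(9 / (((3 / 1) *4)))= -1629 / 10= -162.90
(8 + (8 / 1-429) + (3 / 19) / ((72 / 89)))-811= -558055 / 456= -1223.80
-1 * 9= -9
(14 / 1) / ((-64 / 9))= -63 / 32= -1.97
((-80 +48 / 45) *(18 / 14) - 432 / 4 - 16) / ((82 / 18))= -71028 / 1435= -49.50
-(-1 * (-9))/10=-9/10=-0.90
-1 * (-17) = 17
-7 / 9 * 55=-385 / 9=-42.78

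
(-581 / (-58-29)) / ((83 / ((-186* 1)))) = -434 / 29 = -14.97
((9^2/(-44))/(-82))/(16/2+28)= 9/14432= 0.00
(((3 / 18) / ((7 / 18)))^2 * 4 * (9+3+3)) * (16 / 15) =576 / 49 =11.76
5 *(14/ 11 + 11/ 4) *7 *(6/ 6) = 6195/ 44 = 140.80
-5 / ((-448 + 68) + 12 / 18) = 15 / 1138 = 0.01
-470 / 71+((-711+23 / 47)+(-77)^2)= 17392009 / 3337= 5211.87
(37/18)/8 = 37/144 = 0.26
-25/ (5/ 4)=-20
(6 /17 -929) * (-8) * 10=1262960 /17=74291.76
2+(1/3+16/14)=73/21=3.48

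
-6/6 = -1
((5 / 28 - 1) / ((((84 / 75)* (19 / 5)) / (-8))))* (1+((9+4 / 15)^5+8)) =596800309351 / 5655825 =105519.59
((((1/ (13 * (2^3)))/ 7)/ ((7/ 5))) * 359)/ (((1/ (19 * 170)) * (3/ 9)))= 8696775/ 2548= 3413.18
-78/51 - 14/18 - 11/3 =-914/153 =-5.97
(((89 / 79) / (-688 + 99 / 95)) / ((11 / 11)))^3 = -604422796375 / 137038452765247041659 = -0.00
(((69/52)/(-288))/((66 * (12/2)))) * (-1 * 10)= 115/988416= 0.00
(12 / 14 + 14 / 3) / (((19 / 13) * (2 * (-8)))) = -377 / 1596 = -0.24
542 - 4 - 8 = 530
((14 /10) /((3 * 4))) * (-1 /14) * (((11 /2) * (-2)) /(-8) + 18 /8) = -29 /960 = -0.03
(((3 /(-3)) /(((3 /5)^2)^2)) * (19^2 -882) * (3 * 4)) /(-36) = -325625 /243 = -1340.02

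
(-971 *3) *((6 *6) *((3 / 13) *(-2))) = 629208 / 13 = 48400.62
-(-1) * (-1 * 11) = -11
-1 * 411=-411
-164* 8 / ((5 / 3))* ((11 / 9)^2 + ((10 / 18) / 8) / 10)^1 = -31898 / 27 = -1181.41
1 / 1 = 1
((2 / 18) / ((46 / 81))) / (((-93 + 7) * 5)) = -9 / 19780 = -0.00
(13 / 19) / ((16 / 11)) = 0.47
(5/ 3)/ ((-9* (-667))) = 5/ 18009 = 0.00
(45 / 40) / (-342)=-0.00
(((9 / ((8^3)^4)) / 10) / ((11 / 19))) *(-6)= -513 / 3779571220480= -0.00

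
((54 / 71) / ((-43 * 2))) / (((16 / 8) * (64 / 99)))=-2673 / 390784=-0.01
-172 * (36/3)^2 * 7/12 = -14448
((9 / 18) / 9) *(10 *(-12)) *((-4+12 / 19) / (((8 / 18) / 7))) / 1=6720 / 19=353.68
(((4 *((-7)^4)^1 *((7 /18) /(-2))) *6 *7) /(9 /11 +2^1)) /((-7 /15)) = 1848770 /31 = 59637.74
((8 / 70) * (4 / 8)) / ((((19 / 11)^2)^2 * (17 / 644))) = 2693944 / 11077285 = 0.24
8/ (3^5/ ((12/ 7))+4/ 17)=544/ 9655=0.06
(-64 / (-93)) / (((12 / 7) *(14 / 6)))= 16 / 93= 0.17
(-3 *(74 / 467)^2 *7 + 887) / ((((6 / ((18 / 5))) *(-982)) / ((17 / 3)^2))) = -55872354683 / 3212450970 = -17.39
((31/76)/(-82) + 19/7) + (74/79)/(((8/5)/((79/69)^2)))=722098541/207693864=3.48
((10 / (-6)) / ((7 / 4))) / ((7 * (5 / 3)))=-4 / 49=-0.08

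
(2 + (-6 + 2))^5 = -32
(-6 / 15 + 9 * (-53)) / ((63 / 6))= -45.47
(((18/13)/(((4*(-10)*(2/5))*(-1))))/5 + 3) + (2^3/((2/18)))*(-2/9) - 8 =-10911/520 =-20.98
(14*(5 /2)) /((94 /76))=28.30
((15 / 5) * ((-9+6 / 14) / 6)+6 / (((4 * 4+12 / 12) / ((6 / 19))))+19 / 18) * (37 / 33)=-4696225 / 1343034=-3.50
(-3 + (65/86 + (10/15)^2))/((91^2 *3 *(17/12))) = -0.00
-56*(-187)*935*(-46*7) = -3152805040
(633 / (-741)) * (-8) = 1688 / 247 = 6.83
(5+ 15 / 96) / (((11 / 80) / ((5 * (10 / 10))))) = 375 / 2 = 187.50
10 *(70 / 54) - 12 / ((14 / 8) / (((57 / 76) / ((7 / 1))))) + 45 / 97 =12.69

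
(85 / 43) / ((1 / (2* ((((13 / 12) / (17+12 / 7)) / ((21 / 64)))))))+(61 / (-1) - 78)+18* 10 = 2113937 / 50697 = 41.70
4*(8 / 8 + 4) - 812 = -792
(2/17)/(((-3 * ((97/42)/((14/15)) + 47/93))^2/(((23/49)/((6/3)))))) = 17328752/50155720313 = 0.00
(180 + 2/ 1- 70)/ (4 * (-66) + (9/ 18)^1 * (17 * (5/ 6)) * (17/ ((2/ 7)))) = 2688/ 3779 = 0.71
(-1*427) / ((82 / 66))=-14091 / 41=-343.68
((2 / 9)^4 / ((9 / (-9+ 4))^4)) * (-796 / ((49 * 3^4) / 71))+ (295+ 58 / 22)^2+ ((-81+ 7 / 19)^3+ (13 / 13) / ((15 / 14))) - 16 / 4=-435637.97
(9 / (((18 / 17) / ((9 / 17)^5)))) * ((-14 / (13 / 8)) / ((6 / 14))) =-7715736 / 1085773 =-7.11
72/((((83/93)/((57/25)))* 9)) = 42408/2075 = 20.44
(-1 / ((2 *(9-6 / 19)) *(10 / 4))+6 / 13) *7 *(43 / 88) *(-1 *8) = -1415603 / 117975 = -12.00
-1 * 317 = -317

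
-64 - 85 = -149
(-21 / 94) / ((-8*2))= 21 / 1504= 0.01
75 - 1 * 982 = -907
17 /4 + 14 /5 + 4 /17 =2477 /340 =7.29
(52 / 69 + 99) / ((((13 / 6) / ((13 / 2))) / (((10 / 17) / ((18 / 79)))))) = 2718785 / 3519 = 772.60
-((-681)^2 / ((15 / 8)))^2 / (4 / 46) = -17588295458784 / 25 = -703531818351.36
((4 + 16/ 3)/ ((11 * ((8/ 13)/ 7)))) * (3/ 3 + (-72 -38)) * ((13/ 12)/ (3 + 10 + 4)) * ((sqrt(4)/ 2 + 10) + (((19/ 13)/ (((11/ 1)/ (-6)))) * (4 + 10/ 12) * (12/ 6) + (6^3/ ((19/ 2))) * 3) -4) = -12734637097/ 2813976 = -4525.50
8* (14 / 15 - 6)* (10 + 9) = -11552 / 15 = -770.13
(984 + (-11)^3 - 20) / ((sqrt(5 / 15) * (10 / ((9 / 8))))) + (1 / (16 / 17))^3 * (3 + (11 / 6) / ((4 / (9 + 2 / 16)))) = 6775027 / 786432 - 3303 * sqrt(3) / 80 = -62.90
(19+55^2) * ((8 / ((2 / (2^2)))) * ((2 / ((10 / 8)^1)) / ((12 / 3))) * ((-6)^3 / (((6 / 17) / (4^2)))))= -953819136 / 5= -190763827.20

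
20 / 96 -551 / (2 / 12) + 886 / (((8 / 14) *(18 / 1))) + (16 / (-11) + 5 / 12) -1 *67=-2603851 / 792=-3287.69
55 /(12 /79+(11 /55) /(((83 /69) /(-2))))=-1803175 /5922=-304.49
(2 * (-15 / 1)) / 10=-3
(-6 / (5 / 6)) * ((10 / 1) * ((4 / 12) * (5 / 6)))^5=-7812500 / 6561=-1190.75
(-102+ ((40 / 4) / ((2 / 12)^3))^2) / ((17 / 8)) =37323984 / 17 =2195528.47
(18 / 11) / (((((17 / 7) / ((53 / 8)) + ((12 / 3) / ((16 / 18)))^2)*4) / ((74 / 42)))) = 11766 / 336545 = 0.03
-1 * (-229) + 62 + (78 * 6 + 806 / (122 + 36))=764.10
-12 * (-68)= 816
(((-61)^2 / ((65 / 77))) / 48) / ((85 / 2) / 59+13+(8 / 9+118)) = 50713509 / 73232120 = 0.69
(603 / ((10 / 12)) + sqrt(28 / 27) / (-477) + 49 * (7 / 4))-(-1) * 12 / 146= 1181771 / 1460-2 * sqrt(21) / 4293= 809.43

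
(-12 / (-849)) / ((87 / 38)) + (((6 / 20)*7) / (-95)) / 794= 0.01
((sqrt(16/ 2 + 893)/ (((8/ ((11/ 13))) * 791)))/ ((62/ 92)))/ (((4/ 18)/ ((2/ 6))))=759 * sqrt(901)/ 2550184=0.01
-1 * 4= -4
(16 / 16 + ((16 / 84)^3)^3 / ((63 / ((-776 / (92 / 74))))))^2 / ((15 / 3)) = 264917856013612095644313025205 / 1324597942596936323061692065161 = 0.20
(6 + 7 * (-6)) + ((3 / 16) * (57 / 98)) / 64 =-3612501 / 100352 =-36.00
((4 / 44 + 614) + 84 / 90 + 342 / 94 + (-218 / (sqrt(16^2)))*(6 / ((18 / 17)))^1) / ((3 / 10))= 11197273 / 6204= 1804.85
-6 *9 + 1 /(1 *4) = -215 /4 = -53.75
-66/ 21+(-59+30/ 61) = -26325/ 427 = -61.65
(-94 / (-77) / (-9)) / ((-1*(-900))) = -47 / 311850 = -0.00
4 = 4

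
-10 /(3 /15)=-50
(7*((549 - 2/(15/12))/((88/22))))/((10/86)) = 823837/100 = 8238.37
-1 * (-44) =44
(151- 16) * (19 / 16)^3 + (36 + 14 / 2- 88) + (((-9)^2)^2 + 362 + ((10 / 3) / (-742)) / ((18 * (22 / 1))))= 3206249198191 / 451325952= 7104.07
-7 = -7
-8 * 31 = -248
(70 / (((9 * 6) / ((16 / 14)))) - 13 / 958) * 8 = 151876 / 12933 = 11.74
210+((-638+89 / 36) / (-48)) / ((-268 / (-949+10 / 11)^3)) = 25951783342531771 / 616391424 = 42102765.11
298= 298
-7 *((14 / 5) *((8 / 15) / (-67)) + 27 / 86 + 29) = -88608751 / 432150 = -205.04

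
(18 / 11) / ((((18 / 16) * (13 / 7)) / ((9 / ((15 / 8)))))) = 2688 / 715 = 3.76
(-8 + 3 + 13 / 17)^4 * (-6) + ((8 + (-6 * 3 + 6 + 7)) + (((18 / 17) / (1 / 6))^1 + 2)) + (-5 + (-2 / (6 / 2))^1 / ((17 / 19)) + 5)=-481071475 / 250563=-1919.96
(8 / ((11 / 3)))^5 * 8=63700992 / 161051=395.53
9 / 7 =1.29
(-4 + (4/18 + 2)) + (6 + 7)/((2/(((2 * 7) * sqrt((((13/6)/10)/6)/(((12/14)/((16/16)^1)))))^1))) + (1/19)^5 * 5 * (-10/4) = -79235393/44569782 + 91 * sqrt(1365)/180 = 16.90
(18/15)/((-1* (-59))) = 6/295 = 0.02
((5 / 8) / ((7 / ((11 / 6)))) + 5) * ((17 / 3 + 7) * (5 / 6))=164825 / 3024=54.51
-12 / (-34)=6 / 17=0.35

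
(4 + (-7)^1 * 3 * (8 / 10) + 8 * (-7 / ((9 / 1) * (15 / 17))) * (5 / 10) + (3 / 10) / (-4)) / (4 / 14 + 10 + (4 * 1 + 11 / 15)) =-123991 / 113544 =-1.09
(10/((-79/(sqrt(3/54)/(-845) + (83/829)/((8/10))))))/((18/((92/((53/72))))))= -381800/3471023 + 368*sqrt(2)/2122809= -0.11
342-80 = 262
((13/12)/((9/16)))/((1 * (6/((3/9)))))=26/243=0.11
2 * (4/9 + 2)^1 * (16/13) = 704/117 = 6.02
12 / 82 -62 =-2536 / 41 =-61.85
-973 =-973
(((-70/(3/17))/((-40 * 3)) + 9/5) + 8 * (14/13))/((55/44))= 32107/2925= 10.98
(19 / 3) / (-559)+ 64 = 107309 / 1677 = 63.99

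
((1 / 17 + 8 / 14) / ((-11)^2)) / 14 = 75 / 201586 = 0.00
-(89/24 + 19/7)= -1079/168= -6.42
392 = 392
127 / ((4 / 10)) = 635 / 2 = 317.50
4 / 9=0.44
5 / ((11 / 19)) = 95 / 11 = 8.64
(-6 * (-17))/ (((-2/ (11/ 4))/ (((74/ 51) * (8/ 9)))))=-1628/ 9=-180.89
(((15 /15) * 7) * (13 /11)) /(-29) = -91 /319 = -0.29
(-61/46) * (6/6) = -61/46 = -1.33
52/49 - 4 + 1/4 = -527/196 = -2.69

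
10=10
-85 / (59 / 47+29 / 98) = -78302 / 1429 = -54.79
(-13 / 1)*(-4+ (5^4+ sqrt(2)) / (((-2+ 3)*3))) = -7969 / 3 - 13*sqrt(2) / 3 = -2662.46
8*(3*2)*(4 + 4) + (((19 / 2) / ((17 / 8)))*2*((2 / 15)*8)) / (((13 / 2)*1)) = 385.47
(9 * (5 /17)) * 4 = 180 /17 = 10.59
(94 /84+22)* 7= 971 /6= 161.83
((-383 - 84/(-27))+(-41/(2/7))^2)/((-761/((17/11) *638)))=-358728985/13698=-26188.42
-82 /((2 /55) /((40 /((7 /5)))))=-451000 /7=-64428.57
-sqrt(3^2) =-3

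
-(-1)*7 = 7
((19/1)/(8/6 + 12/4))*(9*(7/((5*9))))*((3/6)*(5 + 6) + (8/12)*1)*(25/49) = 3515/182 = 19.31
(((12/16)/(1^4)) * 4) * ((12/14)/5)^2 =108/1225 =0.09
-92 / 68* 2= -2.71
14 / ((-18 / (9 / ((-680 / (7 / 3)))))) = 49 / 2040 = 0.02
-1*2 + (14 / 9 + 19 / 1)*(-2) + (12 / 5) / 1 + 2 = -1742 / 45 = -38.71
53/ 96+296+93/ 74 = 1057817/ 3552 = 297.81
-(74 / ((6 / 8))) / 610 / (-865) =148 / 791475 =0.00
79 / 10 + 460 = 4679 / 10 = 467.90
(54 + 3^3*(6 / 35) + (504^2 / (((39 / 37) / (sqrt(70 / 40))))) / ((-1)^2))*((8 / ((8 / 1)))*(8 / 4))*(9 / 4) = 9234 / 35 + 7048944*sqrt(7) / 13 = 1434860.20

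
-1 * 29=-29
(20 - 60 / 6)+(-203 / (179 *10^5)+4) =250599797 / 17900000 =14.00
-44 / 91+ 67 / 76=2753 / 6916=0.40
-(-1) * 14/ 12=7/ 6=1.17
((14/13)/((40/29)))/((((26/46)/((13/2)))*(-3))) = -4669/1560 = -2.99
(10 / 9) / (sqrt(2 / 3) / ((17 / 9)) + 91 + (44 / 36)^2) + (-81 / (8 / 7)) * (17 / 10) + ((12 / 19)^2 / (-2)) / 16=-28222449947222139 / 234234621876880 - 185895 * sqrt(6) / 8110617101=-120.49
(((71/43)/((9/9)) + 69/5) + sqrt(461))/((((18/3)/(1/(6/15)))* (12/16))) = 3322/387 + 5* sqrt(461)/9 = 20.51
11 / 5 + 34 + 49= 426 / 5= 85.20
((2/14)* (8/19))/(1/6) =48/133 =0.36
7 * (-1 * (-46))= 322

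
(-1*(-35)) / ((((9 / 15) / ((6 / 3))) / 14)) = 4900 / 3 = 1633.33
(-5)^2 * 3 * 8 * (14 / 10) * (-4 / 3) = -1120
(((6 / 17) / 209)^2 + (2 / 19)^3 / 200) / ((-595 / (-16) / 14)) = 1666208 / 509686288375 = 0.00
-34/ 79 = -0.43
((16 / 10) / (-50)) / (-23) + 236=678504 / 2875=236.00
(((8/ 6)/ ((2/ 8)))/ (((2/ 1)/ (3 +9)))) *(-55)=-1760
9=9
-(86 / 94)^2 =-1849 / 2209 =-0.84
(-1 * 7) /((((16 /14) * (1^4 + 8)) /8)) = -49 /9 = -5.44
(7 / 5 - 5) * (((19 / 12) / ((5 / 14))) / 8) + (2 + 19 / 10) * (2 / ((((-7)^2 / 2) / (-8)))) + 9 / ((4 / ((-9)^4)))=14757.71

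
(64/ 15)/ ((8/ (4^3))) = 34.13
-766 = -766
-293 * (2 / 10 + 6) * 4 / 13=-36332 / 65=-558.95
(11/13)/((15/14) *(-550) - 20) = -77/55445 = -0.00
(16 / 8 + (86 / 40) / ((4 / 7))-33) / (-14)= 2179 / 1120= 1.95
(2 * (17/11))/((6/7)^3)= 5831/1188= 4.91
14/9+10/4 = 73/18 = 4.06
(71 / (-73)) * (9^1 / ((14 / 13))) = -8307 / 1022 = -8.13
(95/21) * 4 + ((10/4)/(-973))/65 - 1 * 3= 1145635/75894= 15.10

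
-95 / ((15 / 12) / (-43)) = 3268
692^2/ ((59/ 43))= 20591152/ 59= 349002.58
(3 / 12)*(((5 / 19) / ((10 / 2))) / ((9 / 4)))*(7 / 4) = 0.01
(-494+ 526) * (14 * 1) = 448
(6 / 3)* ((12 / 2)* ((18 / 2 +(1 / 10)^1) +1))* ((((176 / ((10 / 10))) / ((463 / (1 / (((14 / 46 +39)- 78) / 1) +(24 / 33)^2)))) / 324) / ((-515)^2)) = 7295836 / 27049588273125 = 0.00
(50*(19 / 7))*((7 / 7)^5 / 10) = 13.57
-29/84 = -0.35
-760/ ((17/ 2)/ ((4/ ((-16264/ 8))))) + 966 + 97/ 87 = 153076681/ 158253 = 967.29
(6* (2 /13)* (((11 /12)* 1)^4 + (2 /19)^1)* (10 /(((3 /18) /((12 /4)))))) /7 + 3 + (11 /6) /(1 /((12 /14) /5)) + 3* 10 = 21815371 /414960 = 52.57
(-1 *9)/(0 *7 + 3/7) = -21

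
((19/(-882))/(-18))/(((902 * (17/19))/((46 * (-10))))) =-41515/60860646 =-0.00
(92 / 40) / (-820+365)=-23 / 4550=-0.01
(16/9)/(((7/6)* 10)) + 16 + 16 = 32.15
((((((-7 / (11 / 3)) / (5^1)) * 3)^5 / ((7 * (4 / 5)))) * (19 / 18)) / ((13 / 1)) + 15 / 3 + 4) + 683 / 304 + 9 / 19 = 4650952155283 / 397795970000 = 11.69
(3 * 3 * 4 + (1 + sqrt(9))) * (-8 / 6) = -160 / 3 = -53.33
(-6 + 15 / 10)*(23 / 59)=-207 / 118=-1.75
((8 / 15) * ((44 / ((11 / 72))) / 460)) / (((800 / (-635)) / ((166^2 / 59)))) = -20997672 / 169625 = -123.79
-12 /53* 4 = -48 /53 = -0.91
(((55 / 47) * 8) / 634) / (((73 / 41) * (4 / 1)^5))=0.00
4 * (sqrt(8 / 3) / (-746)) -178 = -178 -4 * sqrt(6) / 1119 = -178.01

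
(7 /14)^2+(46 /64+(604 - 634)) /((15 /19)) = -17683 /480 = -36.84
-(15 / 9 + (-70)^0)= -8 / 3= -2.67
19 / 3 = 6.33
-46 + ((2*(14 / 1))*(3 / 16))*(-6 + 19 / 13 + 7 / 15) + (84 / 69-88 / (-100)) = -975929 / 14950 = -65.28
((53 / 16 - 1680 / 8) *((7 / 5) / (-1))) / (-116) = -23149 / 9280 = -2.49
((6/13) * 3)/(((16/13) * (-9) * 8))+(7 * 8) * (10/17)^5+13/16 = 430812707/90870848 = 4.74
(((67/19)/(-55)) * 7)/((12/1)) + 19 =237791/12540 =18.96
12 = 12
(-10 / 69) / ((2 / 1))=-5 / 69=-0.07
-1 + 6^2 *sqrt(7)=-1 + 36 *sqrt(7)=94.25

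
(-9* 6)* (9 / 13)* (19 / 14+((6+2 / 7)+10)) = -4617 / 7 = -659.57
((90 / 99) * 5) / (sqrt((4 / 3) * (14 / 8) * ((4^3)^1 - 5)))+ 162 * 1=50 * sqrt(1239) / 4543+ 162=162.39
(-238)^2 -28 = 56616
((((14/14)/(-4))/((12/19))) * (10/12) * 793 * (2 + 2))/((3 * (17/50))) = -1883375/1836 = -1025.80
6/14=3/7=0.43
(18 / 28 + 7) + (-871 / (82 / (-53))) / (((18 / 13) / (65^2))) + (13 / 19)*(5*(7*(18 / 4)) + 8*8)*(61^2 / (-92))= 15456923269397 / 9030168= 1711698.31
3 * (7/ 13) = 21/ 13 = 1.62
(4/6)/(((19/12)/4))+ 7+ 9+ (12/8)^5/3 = 12291/608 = 20.22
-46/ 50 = -23/ 25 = -0.92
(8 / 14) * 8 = 32 / 7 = 4.57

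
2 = 2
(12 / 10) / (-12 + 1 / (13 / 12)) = -13 / 120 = -0.11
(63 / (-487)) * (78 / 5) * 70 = -68796 / 487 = -141.26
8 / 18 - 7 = -59 / 9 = -6.56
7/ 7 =1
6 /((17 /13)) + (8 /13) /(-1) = 878 /221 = 3.97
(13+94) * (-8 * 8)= -6848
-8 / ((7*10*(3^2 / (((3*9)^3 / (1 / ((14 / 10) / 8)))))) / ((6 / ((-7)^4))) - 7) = -52488 / 434273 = -0.12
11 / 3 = 3.67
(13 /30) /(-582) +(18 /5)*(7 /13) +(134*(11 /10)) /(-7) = -30378091 /1588860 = -19.12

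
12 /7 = 1.71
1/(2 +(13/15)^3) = 3375/8947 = 0.38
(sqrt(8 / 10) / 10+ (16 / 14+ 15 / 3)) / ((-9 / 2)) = -86 / 63 - 2 * sqrt(5) / 225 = -1.38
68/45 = 1.51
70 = 70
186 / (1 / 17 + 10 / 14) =11067 / 46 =240.59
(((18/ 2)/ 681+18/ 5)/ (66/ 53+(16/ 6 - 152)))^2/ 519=141726979827/ 123558351553049300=0.00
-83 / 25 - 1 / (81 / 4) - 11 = -29098 / 2025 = -14.37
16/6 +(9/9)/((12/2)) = 17/6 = 2.83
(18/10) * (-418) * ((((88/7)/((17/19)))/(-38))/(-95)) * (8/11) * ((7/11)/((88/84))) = -6048/4675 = -1.29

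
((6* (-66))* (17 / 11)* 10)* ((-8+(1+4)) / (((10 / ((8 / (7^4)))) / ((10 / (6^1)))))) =24480 / 2401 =10.20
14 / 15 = 0.93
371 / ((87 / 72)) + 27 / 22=196671 / 638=308.26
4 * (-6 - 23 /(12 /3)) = -47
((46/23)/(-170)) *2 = -2/85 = -0.02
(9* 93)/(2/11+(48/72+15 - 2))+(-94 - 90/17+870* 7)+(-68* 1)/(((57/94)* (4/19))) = 128619191/23307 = 5518.48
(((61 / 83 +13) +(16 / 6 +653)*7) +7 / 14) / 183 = 2292743 / 91134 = 25.16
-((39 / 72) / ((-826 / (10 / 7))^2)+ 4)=-802356901 / 200589144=-4.00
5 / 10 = 1 / 2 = 0.50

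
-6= -6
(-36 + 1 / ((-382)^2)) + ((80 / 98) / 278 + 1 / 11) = -35.91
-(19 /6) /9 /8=-19 /432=-0.04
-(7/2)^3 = -343/8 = -42.88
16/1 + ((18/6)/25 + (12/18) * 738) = 12703/25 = 508.12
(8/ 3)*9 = 24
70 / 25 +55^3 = 831889 / 5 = 166377.80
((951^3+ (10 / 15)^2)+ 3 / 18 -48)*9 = 15481535465 / 2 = 7740767732.50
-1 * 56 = -56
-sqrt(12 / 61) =-2*sqrt(183) / 61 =-0.44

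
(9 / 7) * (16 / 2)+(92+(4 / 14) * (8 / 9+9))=946 / 9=105.11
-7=-7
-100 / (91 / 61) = -6100 / 91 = -67.03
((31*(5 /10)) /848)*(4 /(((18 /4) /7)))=217 /1908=0.11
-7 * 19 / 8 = -133 / 8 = -16.62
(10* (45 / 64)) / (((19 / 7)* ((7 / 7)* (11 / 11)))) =1575 / 608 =2.59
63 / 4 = 15.75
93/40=2.32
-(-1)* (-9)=-9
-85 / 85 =-1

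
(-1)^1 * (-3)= 3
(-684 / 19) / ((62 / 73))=-1314 / 31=-42.39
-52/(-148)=13/37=0.35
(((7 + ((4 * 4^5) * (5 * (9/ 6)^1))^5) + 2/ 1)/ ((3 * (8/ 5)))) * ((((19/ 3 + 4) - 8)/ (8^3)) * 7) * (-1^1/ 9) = -744782788376395776000245/ 36864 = -20203526160384000000.01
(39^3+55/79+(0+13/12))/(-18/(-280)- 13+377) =162.94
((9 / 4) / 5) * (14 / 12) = 21 / 40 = 0.52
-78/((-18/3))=13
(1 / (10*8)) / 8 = 1 / 640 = 0.00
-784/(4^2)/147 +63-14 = 146/3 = 48.67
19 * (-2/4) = -19/2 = -9.50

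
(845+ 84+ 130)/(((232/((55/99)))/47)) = 82955/696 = 119.19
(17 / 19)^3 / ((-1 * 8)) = -4913 / 54872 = -0.09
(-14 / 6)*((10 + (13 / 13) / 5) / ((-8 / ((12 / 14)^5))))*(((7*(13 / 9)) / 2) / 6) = 1989 / 1715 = 1.16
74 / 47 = 1.57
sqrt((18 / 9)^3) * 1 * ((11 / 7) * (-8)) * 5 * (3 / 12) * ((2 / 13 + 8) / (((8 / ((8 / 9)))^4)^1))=-23320 * sqrt(2) / 597051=-0.06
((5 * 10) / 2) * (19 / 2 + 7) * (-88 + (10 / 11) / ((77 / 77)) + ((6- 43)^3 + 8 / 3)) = -41858375 / 2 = -20929187.50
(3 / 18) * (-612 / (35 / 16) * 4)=-6528 / 35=-186.51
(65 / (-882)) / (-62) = 65 / 54684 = 0.00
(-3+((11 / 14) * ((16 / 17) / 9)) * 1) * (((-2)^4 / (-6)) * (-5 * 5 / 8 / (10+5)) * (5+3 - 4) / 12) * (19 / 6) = -296875 / 173502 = -1.71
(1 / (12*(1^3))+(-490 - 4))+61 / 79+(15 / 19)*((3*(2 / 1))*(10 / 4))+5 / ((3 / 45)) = -7318319 / 18012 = -406.30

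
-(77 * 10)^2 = -592900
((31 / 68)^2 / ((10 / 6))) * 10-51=-115029 / 2312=-49.75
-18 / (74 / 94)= -846 / 37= -22.86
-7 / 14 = -1 / 2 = -0.50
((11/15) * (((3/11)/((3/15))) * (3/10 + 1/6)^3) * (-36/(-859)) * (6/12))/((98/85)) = 119/64425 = 0.00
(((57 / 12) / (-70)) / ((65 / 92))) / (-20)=437 / 91000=0.00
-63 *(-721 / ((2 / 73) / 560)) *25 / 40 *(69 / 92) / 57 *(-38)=-290139412.50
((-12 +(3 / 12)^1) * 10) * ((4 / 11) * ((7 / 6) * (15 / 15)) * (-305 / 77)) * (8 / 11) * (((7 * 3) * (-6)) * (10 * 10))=-2408280000 / 1331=-1809376.41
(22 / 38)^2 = 121 / 361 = 0.34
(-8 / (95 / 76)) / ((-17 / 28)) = 10.54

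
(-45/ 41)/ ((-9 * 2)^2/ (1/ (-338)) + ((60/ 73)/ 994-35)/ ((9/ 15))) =4897935/ 488964509281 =0.00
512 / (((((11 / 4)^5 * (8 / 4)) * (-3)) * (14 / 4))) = -524288 / 3382071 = -0.16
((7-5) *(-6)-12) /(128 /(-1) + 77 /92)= 2208 /11699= 0.19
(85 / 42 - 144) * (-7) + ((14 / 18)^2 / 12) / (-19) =18354065 / 18468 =993.83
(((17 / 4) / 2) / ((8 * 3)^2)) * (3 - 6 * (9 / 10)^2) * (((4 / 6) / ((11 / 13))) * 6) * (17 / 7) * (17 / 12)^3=-572202371 / 2554675200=-0.22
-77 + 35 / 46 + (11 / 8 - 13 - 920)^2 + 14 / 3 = 3832441357 / 4416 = 867853.57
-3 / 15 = -1 / 5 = -0.20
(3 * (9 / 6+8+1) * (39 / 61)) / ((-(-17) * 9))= 273 / 2074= 0.13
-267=-267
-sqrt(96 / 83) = -4 * sqrt(498) / 83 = -1.08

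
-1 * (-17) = 17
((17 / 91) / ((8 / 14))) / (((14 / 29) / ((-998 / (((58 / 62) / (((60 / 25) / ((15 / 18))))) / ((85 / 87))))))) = -26823246 / 13195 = -2032.83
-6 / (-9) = 2 / 3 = 0.67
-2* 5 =-10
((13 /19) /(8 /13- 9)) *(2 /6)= -169 /6213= -0.03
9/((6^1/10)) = 15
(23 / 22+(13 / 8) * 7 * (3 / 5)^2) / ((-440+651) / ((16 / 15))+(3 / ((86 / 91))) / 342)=55436718 / 2133389225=0.03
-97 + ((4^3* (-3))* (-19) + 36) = 3587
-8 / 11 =-0.73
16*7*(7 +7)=1568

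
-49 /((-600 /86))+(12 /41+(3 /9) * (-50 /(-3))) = 474961 /36900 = 12.87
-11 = -11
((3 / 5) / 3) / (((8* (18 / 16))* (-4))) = -1 / 180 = -0.01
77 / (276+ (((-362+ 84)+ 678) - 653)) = 77 / 23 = 3.35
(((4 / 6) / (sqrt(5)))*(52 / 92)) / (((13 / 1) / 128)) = 256*sqrt(5) / 345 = 1.66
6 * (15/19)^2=1350/361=3.74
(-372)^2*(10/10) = 138384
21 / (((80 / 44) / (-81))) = -18711 / 20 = -935.55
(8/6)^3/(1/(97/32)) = 7.19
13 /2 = 6.50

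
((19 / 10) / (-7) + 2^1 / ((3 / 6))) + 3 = 471 / 70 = 6.73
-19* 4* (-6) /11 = 456 /11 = 41.45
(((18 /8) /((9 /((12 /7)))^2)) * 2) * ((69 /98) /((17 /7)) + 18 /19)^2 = 62608050 /250493929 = 0.25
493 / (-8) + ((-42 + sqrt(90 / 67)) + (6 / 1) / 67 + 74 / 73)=-4011471 / 39128 + 3 * sqrt(670) / 67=-101.36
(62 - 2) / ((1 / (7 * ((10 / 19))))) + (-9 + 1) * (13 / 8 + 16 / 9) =33145 / 171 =193.83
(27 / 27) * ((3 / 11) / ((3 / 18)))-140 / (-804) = 4003 / 2211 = 1.81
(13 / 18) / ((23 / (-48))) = -104 / 69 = -1.51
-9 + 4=-5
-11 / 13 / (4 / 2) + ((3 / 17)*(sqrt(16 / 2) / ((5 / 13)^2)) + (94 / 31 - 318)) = -254205 / 806 + 1014*sqrt(2) / 425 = -312.02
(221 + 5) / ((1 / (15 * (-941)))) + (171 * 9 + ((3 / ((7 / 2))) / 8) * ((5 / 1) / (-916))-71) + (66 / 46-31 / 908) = -426969079709479 / 133908208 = -3188520.60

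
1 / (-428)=-1 / 428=-0.00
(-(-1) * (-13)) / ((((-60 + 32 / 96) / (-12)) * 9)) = -52 / 179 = -0.29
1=1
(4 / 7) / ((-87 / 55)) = -220 / 609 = -0.36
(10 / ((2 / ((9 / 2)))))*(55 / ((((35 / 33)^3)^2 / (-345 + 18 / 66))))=-22037609423016 / 73530625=-299706.54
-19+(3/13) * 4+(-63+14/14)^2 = 3825.92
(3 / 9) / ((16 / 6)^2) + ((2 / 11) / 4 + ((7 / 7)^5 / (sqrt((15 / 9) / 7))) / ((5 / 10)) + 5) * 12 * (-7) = -298335 / 704-168 * sqrt(105) / 5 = -768.07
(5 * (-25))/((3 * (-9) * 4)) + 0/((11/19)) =125/108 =1.16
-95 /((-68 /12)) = 285 /17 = 16.76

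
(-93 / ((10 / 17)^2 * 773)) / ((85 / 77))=-121737 / 386500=-0.31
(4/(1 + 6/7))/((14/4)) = 8/13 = 0.62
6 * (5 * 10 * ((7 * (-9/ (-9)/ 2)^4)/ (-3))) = -175/ 4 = -43.75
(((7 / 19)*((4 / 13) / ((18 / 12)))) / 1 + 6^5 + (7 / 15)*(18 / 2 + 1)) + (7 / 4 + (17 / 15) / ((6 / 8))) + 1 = 346121249 / 44460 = 7785.00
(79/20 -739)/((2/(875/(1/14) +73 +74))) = -182248297/40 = -4556207.42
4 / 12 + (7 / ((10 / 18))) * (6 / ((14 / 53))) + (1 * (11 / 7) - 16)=272.10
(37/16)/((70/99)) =3663/1120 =3.27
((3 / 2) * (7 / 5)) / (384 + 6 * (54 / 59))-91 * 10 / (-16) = 2178519 / 38300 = 56.88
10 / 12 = 5 / 6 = 0.83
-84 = -84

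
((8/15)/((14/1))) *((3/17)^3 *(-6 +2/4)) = -198/171955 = -0.00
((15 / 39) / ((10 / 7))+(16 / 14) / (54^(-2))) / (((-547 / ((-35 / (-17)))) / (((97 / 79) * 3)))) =-51915855 / 1123538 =-46.21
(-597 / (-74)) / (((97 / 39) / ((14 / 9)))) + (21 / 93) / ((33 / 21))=6351030 / 1223849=5.19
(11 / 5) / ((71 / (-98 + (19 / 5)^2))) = -22979 / 8875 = -2.59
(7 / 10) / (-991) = -7 / 9910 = -0.00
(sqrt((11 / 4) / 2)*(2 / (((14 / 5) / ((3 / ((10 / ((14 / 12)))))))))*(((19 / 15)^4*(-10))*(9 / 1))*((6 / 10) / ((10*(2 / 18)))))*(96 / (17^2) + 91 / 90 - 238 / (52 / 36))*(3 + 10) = 7201435897373*sqrt(22) / 433500000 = 77918.64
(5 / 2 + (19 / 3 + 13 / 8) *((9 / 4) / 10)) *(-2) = -1373 / 160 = -8.58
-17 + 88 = 71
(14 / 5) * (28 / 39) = 392 / 195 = 2.01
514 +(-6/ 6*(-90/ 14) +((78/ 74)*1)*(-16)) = 130423/ 259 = 503.56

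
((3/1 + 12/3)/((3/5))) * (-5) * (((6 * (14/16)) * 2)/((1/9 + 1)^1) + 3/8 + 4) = -19355/24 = -806.46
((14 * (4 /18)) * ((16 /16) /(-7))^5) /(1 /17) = -68 /21609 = -0.00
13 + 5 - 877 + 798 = -61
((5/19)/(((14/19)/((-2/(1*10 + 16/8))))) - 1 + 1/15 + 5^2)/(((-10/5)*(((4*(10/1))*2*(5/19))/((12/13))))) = -191577/364000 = -0.53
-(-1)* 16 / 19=16 / 19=0.84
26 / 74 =13 / 37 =0.35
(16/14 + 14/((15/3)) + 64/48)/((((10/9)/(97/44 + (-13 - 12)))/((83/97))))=-69179919/746900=-92.62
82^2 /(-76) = -1681 /19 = -88.47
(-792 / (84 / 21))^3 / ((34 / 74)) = -287208504 / 17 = -16894617.88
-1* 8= -8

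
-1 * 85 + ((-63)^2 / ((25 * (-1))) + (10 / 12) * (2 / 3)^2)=-164288 / 675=-243.39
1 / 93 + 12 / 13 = 1129 / 1209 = 0.93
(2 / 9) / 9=0.02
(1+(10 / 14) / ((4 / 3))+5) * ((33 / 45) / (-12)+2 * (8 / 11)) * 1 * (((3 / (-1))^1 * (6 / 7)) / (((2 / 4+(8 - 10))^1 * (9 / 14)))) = 168299 / 6930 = 24.29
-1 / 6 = -0.17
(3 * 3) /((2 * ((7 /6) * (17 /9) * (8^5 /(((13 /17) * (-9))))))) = -28431 /66289664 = -0.00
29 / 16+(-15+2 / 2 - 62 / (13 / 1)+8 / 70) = -122613 / 7280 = -16.84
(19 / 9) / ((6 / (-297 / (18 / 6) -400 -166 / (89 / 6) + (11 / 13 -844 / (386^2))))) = -46342112165 / 258582558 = -179.22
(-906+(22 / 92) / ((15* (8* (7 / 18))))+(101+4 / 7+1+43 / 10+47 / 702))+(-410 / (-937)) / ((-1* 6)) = -338516382941 / 423606456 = -799.13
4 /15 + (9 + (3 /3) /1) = 154 /15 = 10.27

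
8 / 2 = 4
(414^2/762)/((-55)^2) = 28566/384175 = 0.07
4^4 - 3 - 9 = 244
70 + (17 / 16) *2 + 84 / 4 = 93.12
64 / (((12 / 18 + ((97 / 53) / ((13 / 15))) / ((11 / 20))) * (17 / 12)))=10.03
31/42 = 0.74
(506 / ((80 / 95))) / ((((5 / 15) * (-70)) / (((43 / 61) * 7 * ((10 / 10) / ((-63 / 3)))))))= 206701 / 34160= 6.05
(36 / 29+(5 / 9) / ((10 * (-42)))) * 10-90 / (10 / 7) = -50.60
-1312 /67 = -19.58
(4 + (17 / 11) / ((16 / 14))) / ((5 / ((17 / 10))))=8007 / 4400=1.82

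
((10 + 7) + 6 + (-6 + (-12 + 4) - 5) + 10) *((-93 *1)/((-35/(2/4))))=93/5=18.60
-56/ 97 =-0.58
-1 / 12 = -0.08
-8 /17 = -0.47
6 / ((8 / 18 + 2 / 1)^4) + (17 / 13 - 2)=-798273 / 1522664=-0.52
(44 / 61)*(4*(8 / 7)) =3.30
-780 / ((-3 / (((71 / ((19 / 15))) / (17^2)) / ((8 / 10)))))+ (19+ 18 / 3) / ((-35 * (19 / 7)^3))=124880320 / 1982251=63.00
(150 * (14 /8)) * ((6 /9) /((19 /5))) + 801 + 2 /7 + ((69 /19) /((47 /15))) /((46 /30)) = 279023 /329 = 848.09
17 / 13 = 1.31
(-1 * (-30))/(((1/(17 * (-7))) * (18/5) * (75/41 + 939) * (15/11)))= -0.77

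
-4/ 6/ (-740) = 1/ 1110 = 0.00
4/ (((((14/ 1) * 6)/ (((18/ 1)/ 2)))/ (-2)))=-6/ 7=-0.86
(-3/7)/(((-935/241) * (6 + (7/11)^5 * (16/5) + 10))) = 10585443/1565206048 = 0.01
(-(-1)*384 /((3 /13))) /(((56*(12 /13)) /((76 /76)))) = 676 /21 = 32.19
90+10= 100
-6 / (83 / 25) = -150 / 83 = -1.81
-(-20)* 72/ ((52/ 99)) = 35640/ 13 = 2741.54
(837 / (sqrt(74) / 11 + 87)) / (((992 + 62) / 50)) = 284229 / 622727 - 297 *sqrt(74) / 622727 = 0.45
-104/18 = -52/9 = -5.78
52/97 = 0.54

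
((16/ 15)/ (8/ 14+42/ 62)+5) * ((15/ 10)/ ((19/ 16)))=190376/ 25745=7.39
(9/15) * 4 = 12/5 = 2.40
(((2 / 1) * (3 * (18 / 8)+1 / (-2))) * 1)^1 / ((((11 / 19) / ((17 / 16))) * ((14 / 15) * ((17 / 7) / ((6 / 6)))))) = 7125 / 704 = 10.12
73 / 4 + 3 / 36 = 18.33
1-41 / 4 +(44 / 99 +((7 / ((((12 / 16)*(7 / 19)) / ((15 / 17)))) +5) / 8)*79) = 319837 / 1224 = 261.30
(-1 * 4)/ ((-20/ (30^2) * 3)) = 60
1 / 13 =0.08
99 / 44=9 / 4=2.25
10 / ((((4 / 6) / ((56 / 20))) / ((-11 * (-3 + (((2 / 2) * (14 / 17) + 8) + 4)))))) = -77154 / 17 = -4538.47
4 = 4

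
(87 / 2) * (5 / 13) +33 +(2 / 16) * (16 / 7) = 9103 / 182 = 50.02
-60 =-60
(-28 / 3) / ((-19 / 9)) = 84 / 19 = 4.42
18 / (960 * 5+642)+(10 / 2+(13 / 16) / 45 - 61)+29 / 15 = -7058749 / 130608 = -54.05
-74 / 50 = -37 / 25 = -1.48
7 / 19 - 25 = -468 / 19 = -24.63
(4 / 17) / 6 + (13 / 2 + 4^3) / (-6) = -2389 / 204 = -11.71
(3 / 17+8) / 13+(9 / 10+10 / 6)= 21187 / 6630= 3.20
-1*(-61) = 61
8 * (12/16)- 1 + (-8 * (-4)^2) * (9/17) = -62.76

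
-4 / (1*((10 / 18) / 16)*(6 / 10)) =-192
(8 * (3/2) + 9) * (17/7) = 51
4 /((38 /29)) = 3.05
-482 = -482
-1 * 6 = -6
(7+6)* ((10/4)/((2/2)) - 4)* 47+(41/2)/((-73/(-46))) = -131923/146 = -903.58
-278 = -278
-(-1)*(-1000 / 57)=-1000 / 57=-17.54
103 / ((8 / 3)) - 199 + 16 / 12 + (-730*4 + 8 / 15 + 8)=-368461 / 120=-3070.51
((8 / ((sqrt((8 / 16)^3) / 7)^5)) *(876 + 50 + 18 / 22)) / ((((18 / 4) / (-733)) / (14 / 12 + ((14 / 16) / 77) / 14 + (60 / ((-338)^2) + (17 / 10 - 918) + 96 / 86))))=9528418545607325633352832 *sqrt(2) / 4012277841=3358495914083234.40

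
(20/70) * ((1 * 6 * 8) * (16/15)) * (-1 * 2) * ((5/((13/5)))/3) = -5120/273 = -18.75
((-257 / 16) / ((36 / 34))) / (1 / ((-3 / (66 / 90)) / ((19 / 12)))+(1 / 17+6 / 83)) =92469885 / 1559992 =59.28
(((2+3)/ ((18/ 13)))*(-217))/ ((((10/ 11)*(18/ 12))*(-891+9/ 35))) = 1086085/ 1683504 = 0.65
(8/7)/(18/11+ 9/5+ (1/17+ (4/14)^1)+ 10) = 1870/22549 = 0.08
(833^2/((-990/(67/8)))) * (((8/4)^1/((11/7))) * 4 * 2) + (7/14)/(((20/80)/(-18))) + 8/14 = -59802.91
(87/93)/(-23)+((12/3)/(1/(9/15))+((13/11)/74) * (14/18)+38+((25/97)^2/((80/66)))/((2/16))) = 40.81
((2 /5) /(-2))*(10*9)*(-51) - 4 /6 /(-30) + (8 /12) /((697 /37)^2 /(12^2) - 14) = 18787844893 /20466855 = 917.96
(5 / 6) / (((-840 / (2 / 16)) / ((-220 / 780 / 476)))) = 11 / 149700096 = 0.00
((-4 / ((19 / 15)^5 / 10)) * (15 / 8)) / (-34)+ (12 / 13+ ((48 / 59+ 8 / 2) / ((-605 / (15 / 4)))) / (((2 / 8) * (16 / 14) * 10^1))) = 124162217566041 / 78131768763620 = 1.59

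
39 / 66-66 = -1439 / 22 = -65.41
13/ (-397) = -13/ 397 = -0.03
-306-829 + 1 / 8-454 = -12711 / 8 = -1588.88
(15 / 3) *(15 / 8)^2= 1125 / 64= 17.58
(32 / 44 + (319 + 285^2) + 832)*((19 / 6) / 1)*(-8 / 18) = -11477824 / 99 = -115937.62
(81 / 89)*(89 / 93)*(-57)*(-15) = 23085 / 31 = 744.68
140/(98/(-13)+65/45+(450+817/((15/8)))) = 81900/514589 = 0.16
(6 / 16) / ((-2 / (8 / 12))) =-1 / 8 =-0.12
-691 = -691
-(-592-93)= 685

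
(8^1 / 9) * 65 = 520 / 9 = 57.78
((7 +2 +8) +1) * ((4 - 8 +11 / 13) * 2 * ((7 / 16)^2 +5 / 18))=-44321 / 832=-53.27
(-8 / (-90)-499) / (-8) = 22451 / 360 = 62.36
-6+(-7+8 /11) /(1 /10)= -756 /11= -68.73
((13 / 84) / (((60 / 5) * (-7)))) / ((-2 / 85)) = 1105 / 14112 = 0.08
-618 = -618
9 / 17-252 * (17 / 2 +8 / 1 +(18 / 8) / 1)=-80316 / 17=-4724.47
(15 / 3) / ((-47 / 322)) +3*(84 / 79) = -115346 / 3713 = -31.07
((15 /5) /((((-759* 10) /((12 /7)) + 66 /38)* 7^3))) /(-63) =38 /1211393337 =0.00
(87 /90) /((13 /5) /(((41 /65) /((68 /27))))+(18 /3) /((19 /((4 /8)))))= 203319 /2216690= 0.09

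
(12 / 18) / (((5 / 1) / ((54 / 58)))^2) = 486 / 21025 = 0.02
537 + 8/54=14503/27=537.15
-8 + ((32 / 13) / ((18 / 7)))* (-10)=-2056 / 117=-17.57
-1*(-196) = 196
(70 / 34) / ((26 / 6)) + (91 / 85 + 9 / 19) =42397 / 20995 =2.02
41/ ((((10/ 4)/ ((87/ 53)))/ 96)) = 684864/ 265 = 2584.39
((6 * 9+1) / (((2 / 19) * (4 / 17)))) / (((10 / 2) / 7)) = 24871 / 8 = 3108.88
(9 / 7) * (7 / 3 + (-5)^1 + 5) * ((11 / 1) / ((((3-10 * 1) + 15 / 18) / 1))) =-198 / 37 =-5.35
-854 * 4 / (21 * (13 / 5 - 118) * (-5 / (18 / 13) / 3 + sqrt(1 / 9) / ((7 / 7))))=-43920 / 27119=-1.62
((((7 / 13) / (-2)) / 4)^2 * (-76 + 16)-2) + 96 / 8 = 26305 / 2704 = 9.73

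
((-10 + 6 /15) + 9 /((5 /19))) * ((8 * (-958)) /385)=-942672 /1925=-489.70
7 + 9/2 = 23/2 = 11.50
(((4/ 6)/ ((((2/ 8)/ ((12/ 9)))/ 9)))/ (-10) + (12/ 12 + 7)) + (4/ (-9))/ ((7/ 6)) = 464/ 105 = 4.42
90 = 90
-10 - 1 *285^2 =-81235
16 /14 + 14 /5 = 138 /35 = 3.94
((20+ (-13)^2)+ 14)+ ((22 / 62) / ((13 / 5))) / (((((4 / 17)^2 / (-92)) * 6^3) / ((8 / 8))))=70317391 / 348192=201.95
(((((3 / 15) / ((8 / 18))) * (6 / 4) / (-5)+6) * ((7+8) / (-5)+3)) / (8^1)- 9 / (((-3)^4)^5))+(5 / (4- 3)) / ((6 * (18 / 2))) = 71744533 / 774840978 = 0.09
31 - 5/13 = 398/13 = 30.62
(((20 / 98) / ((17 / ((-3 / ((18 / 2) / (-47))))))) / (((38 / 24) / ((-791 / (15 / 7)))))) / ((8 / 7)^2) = -260239 / 7752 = -33.57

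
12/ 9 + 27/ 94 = 457/ 282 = 1.62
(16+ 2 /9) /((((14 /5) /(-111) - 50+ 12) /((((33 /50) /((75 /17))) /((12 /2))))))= -505087 /47484000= -0.01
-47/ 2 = -23.50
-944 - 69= -1013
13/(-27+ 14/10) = -65/128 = -0.51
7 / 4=1.75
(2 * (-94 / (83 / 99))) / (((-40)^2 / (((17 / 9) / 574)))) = -8789 / 19056800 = -0.00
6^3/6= 36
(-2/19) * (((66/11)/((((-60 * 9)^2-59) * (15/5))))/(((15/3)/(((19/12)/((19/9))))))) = -3/27696395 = -0.00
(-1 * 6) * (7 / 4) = -21 / 2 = -10.50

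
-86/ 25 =-3.44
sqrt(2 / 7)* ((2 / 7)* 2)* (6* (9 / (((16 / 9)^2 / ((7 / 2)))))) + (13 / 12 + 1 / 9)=43 / 36 + 2187* sqrt(14) / 448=19.46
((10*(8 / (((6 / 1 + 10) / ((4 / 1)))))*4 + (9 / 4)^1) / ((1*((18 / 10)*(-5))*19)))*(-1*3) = 329 / 228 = 1.44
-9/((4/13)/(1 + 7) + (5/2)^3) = -104/181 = -0.57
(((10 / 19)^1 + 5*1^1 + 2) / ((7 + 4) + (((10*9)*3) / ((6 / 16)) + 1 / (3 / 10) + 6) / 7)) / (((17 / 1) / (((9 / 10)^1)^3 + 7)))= 393393 / 13243000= 0.03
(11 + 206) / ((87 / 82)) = 17794 / 87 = 204.53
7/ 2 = 3.50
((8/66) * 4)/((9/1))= 16/297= 0.05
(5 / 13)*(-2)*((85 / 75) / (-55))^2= -578 / 1769625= -0.00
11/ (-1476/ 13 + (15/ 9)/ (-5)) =-429/ 4441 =-0.10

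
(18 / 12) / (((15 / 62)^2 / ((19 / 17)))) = 36518 / 1275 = 28.64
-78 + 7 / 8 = -617 / 8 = -77.12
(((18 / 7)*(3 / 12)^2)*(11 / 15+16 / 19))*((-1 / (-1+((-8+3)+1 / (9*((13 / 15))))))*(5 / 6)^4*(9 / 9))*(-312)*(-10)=47425625 / 730968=64.88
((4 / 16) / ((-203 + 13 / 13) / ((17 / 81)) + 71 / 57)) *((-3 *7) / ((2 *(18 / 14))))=2261 / 1064488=0.00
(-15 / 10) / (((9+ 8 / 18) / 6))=-0.95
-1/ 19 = -0.05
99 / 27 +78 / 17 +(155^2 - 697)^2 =27753975205 / 51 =544195592.25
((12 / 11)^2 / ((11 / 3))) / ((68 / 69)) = 7452 / 22627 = 0.33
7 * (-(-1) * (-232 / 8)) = -203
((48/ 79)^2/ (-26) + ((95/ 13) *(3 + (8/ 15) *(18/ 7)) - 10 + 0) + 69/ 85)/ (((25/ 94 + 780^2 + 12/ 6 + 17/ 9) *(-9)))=-103200752336/ 24847175922548525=-0.00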